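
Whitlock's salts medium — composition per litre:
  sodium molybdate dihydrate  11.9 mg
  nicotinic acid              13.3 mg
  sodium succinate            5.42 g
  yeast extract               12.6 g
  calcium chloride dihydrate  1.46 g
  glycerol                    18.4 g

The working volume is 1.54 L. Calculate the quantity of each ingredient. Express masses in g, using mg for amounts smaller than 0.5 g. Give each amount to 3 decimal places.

sodium molybdate dihydrate 18.326 mg; nicotinic acid 20.482 mg; sodium succinate 8.347 g; yeast extract 19.404 g; calcium chloride dihydrate 2.248 g; glycerol 28.336 g

Scale factor = 1540 mL / 1000 mL = 1.54.
sodium molybdate dihydrate: 11.9 mg × (1540 mL / 1000 mL) = 18.326 mg
nicotinic acid: 13.3 mg × (1540 mL / 1000 mL) = 20.482 mg
sodium succinate: 5.42 g × (1540 mL / 1000 mL) = 8.347 g
yeast extract: 12.6 g × (1540 mL / 1000 mL) = 19.404 g
calcium chloride dihydrate: 1.46 g × (1540 mL / 1000 mL) = 2.248 g
glycerol: 18.4 g × (1540 mL / 1000 mL) = 28.336 g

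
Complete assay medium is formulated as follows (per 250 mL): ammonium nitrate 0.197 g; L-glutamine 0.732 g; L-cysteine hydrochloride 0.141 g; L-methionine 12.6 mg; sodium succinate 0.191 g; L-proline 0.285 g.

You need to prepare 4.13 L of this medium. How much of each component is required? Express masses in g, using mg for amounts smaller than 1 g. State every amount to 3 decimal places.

ammonium nitrate 3.254 g; L-glutamine 12.093 g; L-cysteine hydrochloride 2.329 g; L-methionine 208.152 mg; sodium succinate 3.155 g; L-proline 4.708 g

Ratio of target to recipe volume: 4130 / 250 = 16.52.
ammonium nitrate: 0.197 g × (4130 mL / 250 mL) = 3.254 g
L-glutamine: 0.732 g × (4130 mL / 250 mL) = 12.093 g
L-cysteine hydrochloride: 0.141 g × (4130 mL / 250 mL) = 2.329 g
L-methionine: 12.6 mg × (4130 mL / 250 mL) = 208.152 mg
sodium succinate: 0.191 g × (4130 mL / 250 mL) = 3.155 g
L-proline: 0.285 g × (4130 mL / 250 mL) = 4.708 g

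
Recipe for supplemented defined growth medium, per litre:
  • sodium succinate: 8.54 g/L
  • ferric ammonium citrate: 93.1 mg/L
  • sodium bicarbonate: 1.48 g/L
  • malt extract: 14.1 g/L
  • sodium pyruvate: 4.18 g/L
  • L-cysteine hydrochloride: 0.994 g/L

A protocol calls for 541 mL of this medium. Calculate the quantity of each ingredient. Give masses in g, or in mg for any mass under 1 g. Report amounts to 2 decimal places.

sodium succinate 4.62 g; ferric ammonium citrate 50.37 mg; sodium bicarbonate 800.68 mg; malt extract 7.63 g; sodium pyruvate 2.26 g; L-cysteine hydrochloride 537.75 mg

Scale factor relative to 1 L: 0.541.
sodium succinate: 8.54 g/L × 0.541 L = 4.62 g
ferric ammonium citrate: 93.1 mg/L × 0.541 L = 50.37 mg
sodium bicarbonate: 1.48 g/L × 0.541 L = 0.80068 g = 800.68 mg
malt extract: 14.1 g/L × 0.541 L = 7.63 g
sodium pyruvate: 4.18 g/L × 0.541 L = 2.26 g
L-cysteine hydrochloride: 0.994 g/L × 0.541 L = 0.537754 g = 537.75 mg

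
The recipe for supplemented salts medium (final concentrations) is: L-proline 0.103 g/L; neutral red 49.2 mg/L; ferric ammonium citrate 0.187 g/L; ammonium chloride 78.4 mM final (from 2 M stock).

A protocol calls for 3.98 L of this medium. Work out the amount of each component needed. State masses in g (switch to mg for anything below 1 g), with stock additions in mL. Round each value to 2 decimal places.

L-proline 409.94 mg; neutral red 195.82 mg; ferric ammonium citrate 744.26 mg; ammonium chloride 156.02 mL

Working volume: 3.98 L.
L-proline: 0.103 g/L × 3.98 L = 0.40994 g = 409.94 mg
neutral red: 49.2 mg/L × 3.98 L = 195.82 mg
ferric ammonium citrate: 0.187 g/L × 3.98 L = 0.74426 g = 744.26 mg
ammonium chloride: C1V1 = C2V2 → 78.4 mM × 3980 mL ÷ 2000 mM = 156.02 mL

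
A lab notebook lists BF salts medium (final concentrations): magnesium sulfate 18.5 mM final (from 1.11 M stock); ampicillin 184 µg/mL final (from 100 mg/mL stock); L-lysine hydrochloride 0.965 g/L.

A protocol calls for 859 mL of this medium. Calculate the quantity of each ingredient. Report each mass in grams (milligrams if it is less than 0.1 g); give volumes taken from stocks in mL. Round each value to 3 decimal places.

Working volume: 859 mL = 0.859 L.
magnesium sulfate: dilute stock: 18.5 mM × 859 mL ÷ 1110 mM = 14.317 mL
ampicillin: V = C2·V2/C1 = 184 µg/mL × 859 mL ÷ 100000 µg/mL = 1.581 mL
L-lysine hydrochloride: 0.965 g/L × 0.859 L = 0.829 g

magnesium sulfate 14.317 mL; ampicillin 1.581 mL; L-lysine hydrochloride 0.829 g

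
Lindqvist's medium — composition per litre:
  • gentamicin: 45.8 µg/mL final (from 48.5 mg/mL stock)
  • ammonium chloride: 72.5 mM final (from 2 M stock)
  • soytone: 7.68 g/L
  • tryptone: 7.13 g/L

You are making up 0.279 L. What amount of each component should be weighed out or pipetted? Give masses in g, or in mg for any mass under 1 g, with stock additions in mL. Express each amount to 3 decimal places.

gentamicin 0.263 mL; ammonium chloride 10.114 mL; soytone 2.143 g; tryptone 1.989 g

Working volume: 0.279 L.
gentamicin: C1V1 = C2V2 → 45.8 µg/mL × 279 mL ÷ 48500 µg/mL = 0.263 mL
ammonium chloride: C1V1 = C2V2 → 72.5 mM × 279 mL ÷ 2000 mM = 10.114 mL
soytone: 7.68 g/L × 0.279 L = 2.143 g
tryptone: 7.13 g/L × 0.279 L = 1.989 g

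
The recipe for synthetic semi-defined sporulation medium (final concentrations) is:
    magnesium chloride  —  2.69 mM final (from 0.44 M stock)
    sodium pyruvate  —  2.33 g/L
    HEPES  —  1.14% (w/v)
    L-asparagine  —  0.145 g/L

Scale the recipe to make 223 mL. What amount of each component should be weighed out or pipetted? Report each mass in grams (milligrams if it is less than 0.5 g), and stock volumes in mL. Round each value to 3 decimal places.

Scale factor relative to 1 L: 0.223.
magnesium chloride: C1V1 = C2V2 → 2.69 mM × 223 mL ÷ 440 mM = 1.363 mL
sodium pyruvate: 2.33 g/L × 0.223 L = 0.520 g
HEPES: 1.14% w/v = 11.4 g/L → 11.4 × 0.223 L = 2.542 g
L-asparagine: 0.145 g/L × 0.223 L = 0.032335 g = 32.335 mg

magnesium chloride 1.363 mL; sodium pyruvate 0.520 g; HEPES 2.542 g; L-asparagine 32.335 mg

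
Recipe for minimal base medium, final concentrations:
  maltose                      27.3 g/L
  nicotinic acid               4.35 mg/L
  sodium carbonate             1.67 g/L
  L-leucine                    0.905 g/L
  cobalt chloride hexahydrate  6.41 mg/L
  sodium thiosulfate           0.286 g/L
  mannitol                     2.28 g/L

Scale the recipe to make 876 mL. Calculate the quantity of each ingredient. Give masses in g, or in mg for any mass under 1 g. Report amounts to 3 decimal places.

maltose 23.915 g; nicotinic acid 3.811 mg; sodium carbonate 1.463 g; L-leucine 792.780 mg; cobalt chloride hexahydrate 5.615 mg; sodium thiosulfate 250.536 mg; mannitol 1.997 g

Working volume: 876 mL = 0.876 L.
maltose: 27.3 g/L × 0.876 L = 23.915 g
nicotinic acid: 4.35 mg/L × 0.876 L = 3.811 mg
sodium carbonate: 1.67 g/L × 0.876 L = 1.463 g
L-leucine: 0.905 g/L × 0.876 L = 0.79278 g = 792.780 mg
cobalt chloride hexahydrate: 6.41 mg/L × 0.876 L = 5.615 mg
sodium thiosulfate: 0.286 g/L × 0.876 L = 0.250536 g = 250.536 mg
mannitol: 2.28 g/L × 0.876 L = 1.997 g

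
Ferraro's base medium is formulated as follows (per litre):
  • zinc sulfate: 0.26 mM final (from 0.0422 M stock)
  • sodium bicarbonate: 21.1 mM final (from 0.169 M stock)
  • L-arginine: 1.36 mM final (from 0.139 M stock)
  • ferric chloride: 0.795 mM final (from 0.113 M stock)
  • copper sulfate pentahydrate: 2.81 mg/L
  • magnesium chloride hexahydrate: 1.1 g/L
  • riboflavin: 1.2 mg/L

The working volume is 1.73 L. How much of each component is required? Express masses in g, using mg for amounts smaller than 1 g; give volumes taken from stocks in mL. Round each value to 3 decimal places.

Working volume: 1.73 L.
zinc sulfate: dilute stock: 0.26 mM × 1730 mL ÷ 42.2 mM = 10.659 mL
sodium bicarbonate: C1V1 = C2V2 → 21.1 mM × 1730 mL ÷ 169 mM = 215.994 mL
L-arginine: dilute stock: 1.36 mM × 1730 mL ÷ 139 mM = 16.927 mL
ferric chloride: dilute stock: 0.795 mM × 1730 mL ÷ 113 mM = 12.171 mL
copper sulfate pentahydrate: 2.81 mg/L × 1.73 L = 4.861 mg
magnesium chloride hexahydrate: 1.1 g/L × 1.73 L = 1.903 g
riboflavin: 1.2 mg/L × 1.73 L = 2.076 mg

zinc sulfate 10.659 mL; sodium bicarbonate 215.994 mL; L-arginine 16.927 mL; ferric chloride 12.171 mL; copper sulfate pentahydrate 4.861 mg; magnesium chloride hexahydrate 1.903 g; riboflavin 2.076 mg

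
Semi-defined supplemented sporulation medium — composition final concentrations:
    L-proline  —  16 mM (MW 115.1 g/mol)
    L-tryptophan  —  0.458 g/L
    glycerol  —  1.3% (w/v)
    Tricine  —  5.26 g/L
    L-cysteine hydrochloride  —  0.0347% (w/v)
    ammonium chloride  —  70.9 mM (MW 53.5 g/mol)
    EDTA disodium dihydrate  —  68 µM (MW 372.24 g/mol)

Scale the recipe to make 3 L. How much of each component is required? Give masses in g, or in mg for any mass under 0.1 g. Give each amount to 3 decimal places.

L-proline 5.525 g; L-tryptophan 1.374 g; glycerol 39.000 g; Tricine 15.780 g; L-cysteine hydrochloride 1.041 g; ammonium chloride 11.379 g; EDTA disodium dihydrate 75.937 mg

Working volume: 3 L.
L-proline: 16 mmol/L × 115.1 g/mol × 3 L ÷ 1000 = 5.525 g
L-tryptophan: 0.458 g/L × 3 L = 1.374 g
glycerol: 1.3 g per 100 mL × 3000 mL ÷ 100 = 39.000 g
Tricine: 5.26 g/L × 3 L = 15.780 g
L-cysteine hydrochloride: 0.0347 g per 100 mL × 3000 mL ÷ 100 = 1.041 g
ammonium chloride: 70.9 mmol/L × 53.5 g/mol × 3 L ÷ 1000 = 11.379 g
EDTA disodium dihydrate: 68 µmol/L × 372.24 g/mol × 3 L ÷ 1000 = 75.937 mg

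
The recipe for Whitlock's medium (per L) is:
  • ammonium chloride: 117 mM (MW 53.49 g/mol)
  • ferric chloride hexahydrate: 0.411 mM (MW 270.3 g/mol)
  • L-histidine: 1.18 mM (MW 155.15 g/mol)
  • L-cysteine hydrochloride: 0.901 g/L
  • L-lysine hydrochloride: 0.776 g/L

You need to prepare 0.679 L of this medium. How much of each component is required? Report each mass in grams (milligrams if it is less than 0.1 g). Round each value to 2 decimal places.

ammonium chloride 4.25 g; ferric chloride hexahydrate 75.43 mg; L-histidine 0.12 g; L-cysteine hydrochloride 0.61 g; L-lysine hydrochloride 0.53 g

Working volume: 0.679 L.
ammonium chloride: 117 mmol/L × 53.49 g/mol × 0.679 L ÷ 1000 = 4.25 g
ferric chloride hexahydrate: 0.411 mmol/L × 270.3 mg/mmol × 0.679 L = 75.43 mg
L-histidine: 1.18 mmol/L × 155.15 g/mol × 0.679 L ÷ 1000 = 0.12 g
L-cysteine hydrochloride: 0.901 g/L × 0.679 L = 0.61 g
L-lysine hydrochloride: 0.776 g/L × 0.679 L = 0.53 g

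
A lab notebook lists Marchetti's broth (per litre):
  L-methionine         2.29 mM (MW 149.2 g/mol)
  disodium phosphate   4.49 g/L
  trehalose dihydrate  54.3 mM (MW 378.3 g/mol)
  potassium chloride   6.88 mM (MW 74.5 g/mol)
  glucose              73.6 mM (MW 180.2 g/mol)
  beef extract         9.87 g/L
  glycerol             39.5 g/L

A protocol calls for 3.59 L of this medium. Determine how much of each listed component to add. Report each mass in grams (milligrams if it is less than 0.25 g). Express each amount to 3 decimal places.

Scale factor relative to 1 L: 3.59.
L-methionine: 2.29 mmol/L × 149.2 g/mol × 3.59 L ÷ 1000 = 1.227 g
disodium phosphate: 4.49 g/L × 3.59 L = 16.119 g
trehalose dihydrate: 54.3 mmol/L × 378.3 g/mol × 3.59 L ÷ 1000 = 73.745 g
potassium chloride: 6.88 mmol/L × 74.5 g/mol × 3.59 L ÷ 1000 = 1.840 g
glucose: 73.6 mmol/L × 180.2 g/mol × 3.59 L ÷ 1000 = 47.613 g
beef extract: 9.87 g/L × 3.59 L = 35.433 g
glycerol: 39.5 g/L × 3.59 L = 141.805 g

L-methionine 1.227 g; disodium phosphate 16.119 g; trehalose dihydrate 73.745 g; potassium chloride 1.840 g; glucose 47.613 g; beef extract 35.433 g; glycerol 141.805 g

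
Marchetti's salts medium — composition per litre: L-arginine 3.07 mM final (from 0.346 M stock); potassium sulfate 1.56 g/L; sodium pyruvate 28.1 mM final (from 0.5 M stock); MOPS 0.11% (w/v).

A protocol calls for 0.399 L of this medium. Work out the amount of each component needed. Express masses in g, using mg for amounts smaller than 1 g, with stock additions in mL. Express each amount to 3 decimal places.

L-arginine 3.540 mL; potassium sulfate 622.440 mg; sodium pyruvate 22.424 mL; MOPS 438.900 mg

Scale factor relative to 1 L: 0.399.
L-arginine: C1V1 = C2V2 → 3.07 mM × 399 mL ÷ 346 mM = 3.540 mL
potassium sulfate: 1.56 g/L × 0.399 L = 0.62244 g = 622.440 mg
sodium pyruvate: V = C2·V2/C1 = 28.1 mM × 399 mL ÷ 500 mM = 22.424 mL
MOPS: 0.11 g per 100 mL × 399 mL ÷ 100 = 0.4389 g = 438.900 mg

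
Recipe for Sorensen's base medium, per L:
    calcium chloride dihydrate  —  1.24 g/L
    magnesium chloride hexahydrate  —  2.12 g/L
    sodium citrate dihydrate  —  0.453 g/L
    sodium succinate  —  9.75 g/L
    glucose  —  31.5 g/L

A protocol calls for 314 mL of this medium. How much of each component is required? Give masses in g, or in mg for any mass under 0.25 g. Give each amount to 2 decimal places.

Target volume = 314 mL = 0.314 L.
calcium chloride dihydrate: 1.24 g/L × 0.314 L = 0.39 g
magnesium chloride hexahydrate: 2.12 g/L × 0.314 L = 0.67 g
sodium citrate dihydrate: 0.453 g/L × 0.314 L = 0.142242 g = 142.24 mg
sodium succinate: 9.75 g/L × 0.314 L = 3.06 g
glucose: 31.5 g/L × 0.314 L = 9.89 g

calcium chloride dihydrate 0.39 g; magnesium chloride hexahydrate 0.67 g; sodium citrate dihydrate 142.24 mg; sodium succinate 3.06 g; glucose 9.89 g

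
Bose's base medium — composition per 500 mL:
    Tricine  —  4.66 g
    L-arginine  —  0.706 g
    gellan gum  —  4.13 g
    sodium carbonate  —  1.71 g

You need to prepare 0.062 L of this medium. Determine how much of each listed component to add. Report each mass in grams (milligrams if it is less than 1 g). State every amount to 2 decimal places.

Tricine 577.84 mg; L-arginine 87.54 mg; gellan gum 512.12 mg; sodium carbonate 212.04 mg

Ratio of target to recipe volume: 62 / 500 = 0.124.
Tricine: 4.66 g × (62 mL / 500 mL) = 0.57784 g = 577.84 mg
L-arginine: 0.706 g × (62 mL / 500 mL) = 0.087544 g = 87.54 mg
gellan gum: 4.13 g × (62 mL / 500 mL) = 0.51212 g = 512.12 mg
sodium carbonate: 1.71 g × (62 mL / 500 mL) = 0.21204 g = 212.04 mg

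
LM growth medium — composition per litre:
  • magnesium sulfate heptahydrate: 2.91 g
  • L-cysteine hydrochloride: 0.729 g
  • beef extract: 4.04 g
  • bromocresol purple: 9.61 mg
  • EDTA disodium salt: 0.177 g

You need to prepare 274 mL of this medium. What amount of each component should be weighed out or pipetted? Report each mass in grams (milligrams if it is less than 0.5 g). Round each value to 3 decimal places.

magnesium sulfate heptahydrate 0.797 g; L-cysteine hydrochloride 199.746 mg; beef extract 1.107 g; bromocresol purple 2.633 mg; EDTA disodium salt 48.498 mg

Scale factor = 274 mL / 1000 mL = 0.274.
magnesium sulfate heptahydrate: 2.91 g × (274 mL / 1000 mL) = 0.797 g
L-cysteine hydrochloride: 0.729 g × (274 mL / 1000 mL) = 0.199746 g = 199.746 mg
beef extract: 4.04 g × (274 mL / 1000 mL) = 1.107 g
bromocresol purple: 9.61 mg × (274 mL / 1000 mL) = 2.633 mg
EDTA disodium salt: 0.177 g × (274 mL / 1000 mL) = 0.048498 g = 48.498 mg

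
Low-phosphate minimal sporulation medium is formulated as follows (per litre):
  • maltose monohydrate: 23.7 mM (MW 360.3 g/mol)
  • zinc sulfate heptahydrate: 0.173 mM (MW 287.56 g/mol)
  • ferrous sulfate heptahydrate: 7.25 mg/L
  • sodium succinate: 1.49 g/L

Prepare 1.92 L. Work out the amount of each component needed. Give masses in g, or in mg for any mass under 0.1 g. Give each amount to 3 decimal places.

maltose monohydrate 16.395 g; zinc sulfate heptahydrate 95.516 mg; ferrous sulfate heptahydrate 13.920 mg; sodium succinate 2.861 g

Scale factor relative to 1 L: 1.92.
maltose monohydrate: 23.7 mmol/L × 360.3 g/mol × 1.92 L ÷ 1000 = 16.395 g
zinc sulfate heptahydrate: 0.173 mmol/L × 287.56 mg/mmol × 1.92 L = 95.516 mg
ferrous sulfate heptahydrate: 7.25 mg/L × 1.92 L = 13.920 mg
sodium succinate: 1.49 g/L × 1.92 L = 2.861 g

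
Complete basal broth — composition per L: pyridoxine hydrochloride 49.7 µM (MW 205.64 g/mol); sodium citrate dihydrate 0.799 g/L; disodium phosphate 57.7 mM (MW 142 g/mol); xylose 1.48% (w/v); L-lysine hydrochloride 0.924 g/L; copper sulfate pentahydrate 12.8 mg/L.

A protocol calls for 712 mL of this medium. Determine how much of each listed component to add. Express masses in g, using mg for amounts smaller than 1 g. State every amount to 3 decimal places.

Scale factor relative to 1 L: 0.712.
pyridoxine hydrochloride: 49.7 µmol/L × 205.64 g/mol × 0.712 L ÷ 1000 = 7.277 mg
sodium citrate dihydrate: 0.799 g/L × 0.712 L = 0.568888 g = 568.888 mg
disodium phosphate: 57.7 mmol/L × 142 g/mol × 0.712 L ÷ 1000 = 5.834 g
xylose: 1.48 g per 100 mL × 712 mL ÷ 100 = 10.538 g
L-lysine hydrochloride: 0.924 g/L × 0.712 L = 0.657888 g = 657.888 mg
copper sulfate pentahydrate: 12.8 mg/L × 0.712 L = 9.114 mg

pyridoxine hydrochloride 7.277 mg; sodium citrate dihydrate 568.888 mg; disodium phosphate 5.834 g; xylose 10.538 g; L-lysine hydrochloride 657.888 mg; copper sulfate pentahydrate 9.114 mg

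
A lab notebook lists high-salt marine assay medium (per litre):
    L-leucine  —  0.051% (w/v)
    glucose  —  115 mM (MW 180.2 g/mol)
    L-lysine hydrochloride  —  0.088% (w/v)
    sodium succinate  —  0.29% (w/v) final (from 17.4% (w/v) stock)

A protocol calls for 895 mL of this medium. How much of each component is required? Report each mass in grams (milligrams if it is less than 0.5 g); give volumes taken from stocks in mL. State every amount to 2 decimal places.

L-leucine 456.45 mg; glucose 18.55 g; L-lysine hydrochloride 0.79 g; sodium succinate 14.92 mL

Target volume = 895 mL = 0.895 L.
L-leucine: 0.051% w/v = 0.51 g/L → 0.51 × 0.895 L = 0.45645 g = 456.45 mg
glucose: 115 mmol/L × 180.2 g/mol × 0.895 L ÷ 1000 = 18.55 g
L-lysine hydrochloride: 0.088 g per 100 mL × 895 mL ÷ 100 = 0.79 g
sodium succinate: C1V1 = C2V2 → 0.29% ÷ 17.4% × 895 mL = 14.92 mL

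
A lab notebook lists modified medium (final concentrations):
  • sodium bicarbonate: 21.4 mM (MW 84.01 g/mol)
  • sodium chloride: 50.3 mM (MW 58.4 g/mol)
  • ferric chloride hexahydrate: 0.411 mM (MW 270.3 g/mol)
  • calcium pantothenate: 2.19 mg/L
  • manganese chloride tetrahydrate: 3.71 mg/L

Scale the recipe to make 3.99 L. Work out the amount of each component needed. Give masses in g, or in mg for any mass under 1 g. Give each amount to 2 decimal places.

Working volume: 3.99 L.
sodium bicarbonate: 21.4 mmol/L × 84.01 g/mol × 3.99 L ÷ 1000 = 7.17 g
sodium chloride: 50.3 mmol/L × 58.4 g/mol × 3.99 L ÷ 1000 = 11.72 g
ferric chloride hexahydrate: 0.411 mmol/L × 270.3 mg/mmol × 3.99 L = 443.26 mg
calcium pantothenate: 2.19 mg/L × 3.99 L = 8.74 mg
manganese chloride tetrahydrate: 3.71 mg/L × 3.99 L = 14.80 mg

sodium bicarbonate 7.17 g; sodium chloride 11.72 g; ferric chloride hexahydrate 443.26 mg; calcium pantothenate 8.74 mg; manganese chloride tetrahydrate 14.80 mg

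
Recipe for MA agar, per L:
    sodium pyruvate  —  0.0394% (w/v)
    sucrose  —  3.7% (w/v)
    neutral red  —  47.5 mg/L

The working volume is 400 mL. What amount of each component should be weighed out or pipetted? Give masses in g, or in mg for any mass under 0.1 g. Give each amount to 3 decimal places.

Scale factor relative to 1 L: 0.4.
sodium pyruvate: 0.0394% w/v = 0.394 g/L → 0.394 × 0.4 L = 0.158 g
sucrose: 3.7% w/v = 37 g/L → 37 × 0.4 L = 14.800 g
neutral red: 47.5 mg/L × 0.4 L = 19.000 mg

sodium pyruvate 0.158 g; sucrose 14.800 g; neutral red 19.000 mg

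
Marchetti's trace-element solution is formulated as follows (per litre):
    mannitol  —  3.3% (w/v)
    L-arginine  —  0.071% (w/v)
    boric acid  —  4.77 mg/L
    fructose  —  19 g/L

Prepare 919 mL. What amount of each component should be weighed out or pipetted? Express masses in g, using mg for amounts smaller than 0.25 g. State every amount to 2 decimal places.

Scale factor relative to 1 L: 0.919.
mannitol: 3.3% w/v = 33 g/L → 33 × 0.919 L = 30.33 g
L-arginine: 0.071% w/v = 0.71 g/L → 0.71 × 0.919 L = 0.65 g
boric acid: 4.77 mg/L × 0.919 L = 4.38 mg
fructose: 19 g/L × 0.919 L = 17.46 g

mannitol 30.33 g; L-arginine 0.65 g; boric acid 4.38 mg; fructose 17.46 g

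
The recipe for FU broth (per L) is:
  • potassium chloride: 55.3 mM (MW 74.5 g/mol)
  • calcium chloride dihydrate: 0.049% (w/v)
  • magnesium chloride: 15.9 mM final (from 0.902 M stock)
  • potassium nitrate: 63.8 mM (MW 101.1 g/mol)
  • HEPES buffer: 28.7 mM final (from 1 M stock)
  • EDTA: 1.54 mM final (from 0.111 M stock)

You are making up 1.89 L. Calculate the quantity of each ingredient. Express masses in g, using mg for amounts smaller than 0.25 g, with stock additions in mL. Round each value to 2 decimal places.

Working volume: 1.89 L.
potassium chloride: 55.3 mmol/L × 74.5 g/mol × 1.89 L ÷ 1000 = 7.79 g
calcium chloride dihydrate: 0.049 g per 100 mL × 1890 mL ÷ 100 = 0.93 g
magnesium chloride: C1V1 = C2V2 → 15.9 mM × 1890 mL ÷ 902 mM = 33.32 mL
potassium nitrate: 63.8 mmol/L × 101.1 g/mol × 1.89 L ÷ 1000 = 12.19 g
HEPES buffer: C1V1 = C2V2 → 28.7 mM × 1890 mL ÷ 1000 mM = 54.24 mL
EDTA: C1V1 = C2V2 → 1.54 mM × 1890 mL ÷ 111 mM = 26.22 mL

potassium chloride 7.79 g; calcium chloride dihydrate 0.93 g; magnesium chloride 33.32 mL; potassium nitrate 12.19 g; HEPES buffer 54.24 mL; EDTA 26.22 mL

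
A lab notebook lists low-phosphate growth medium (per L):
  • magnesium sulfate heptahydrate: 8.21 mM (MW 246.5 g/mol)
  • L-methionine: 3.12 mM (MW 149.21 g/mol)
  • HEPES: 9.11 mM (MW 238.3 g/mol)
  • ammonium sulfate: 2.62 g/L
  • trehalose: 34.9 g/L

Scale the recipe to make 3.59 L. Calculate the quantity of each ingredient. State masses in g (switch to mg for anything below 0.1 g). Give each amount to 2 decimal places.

magnesium sulfate heptahydrate 7.27 g; L-methionine 1.67 g; HEPES 7.79 g; ammonium sulfate 9.41 g; trehalose 125.29 g

Working volume: 3.59 L.
magnesium sulfate heptahydrate: 8.21 mmol/L × 246.5 g/mol × 3.59 L ÷ 1000 = 7.27 g
L-methionine: 3.12 mmol/L × 149.21 g/mol × 3.59 L ÷ 1000 = 1.67 g
HEPES: 9.11 mmol/L × 238.3 g/mol × 3.59 L ÷ 1000 = 7.79 g
ammonium sulfate: 2.62 g/L × 3.59 L = 9.41 g
trehalose: 34.9 g/L × 3.59 L = 125.29 g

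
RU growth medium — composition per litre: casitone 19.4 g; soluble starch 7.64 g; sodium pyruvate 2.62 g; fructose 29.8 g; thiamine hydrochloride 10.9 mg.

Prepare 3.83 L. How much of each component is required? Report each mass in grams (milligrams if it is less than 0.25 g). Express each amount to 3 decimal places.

casitone 74.302 g; soluble starch 29.261 g; sodium pyruvate 10.035 g; fructose 114.134 g; thiamine hydrochloride 41.747 mg

Ratio of target to recipe volume: 3830 / 1000 = 3.83.
casitone: 19.4 g × (3830 mL / 1000 mL) = 74.302 g
soluble starch: 7.64 g × (3830 mL / 1000 mL) = 29.261 g
sodium pyruvate: 2.62 g × (3830 mL / 1000 mL) = 10.035 g
fructose: 29.8 g × (3830 mL / 1000 mL) = 114.134 g
thiamine hydrochloride: 10.9 mg × (3830 mL / 1000 mL) = 41.747 mg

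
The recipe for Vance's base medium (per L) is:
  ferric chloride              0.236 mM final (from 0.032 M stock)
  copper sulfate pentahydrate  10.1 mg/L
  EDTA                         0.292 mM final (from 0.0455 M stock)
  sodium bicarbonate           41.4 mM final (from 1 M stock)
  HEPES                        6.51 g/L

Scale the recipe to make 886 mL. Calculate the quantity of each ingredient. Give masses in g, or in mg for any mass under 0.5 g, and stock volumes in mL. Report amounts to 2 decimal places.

Scale factor relative to 1 L: 0.886.
ferric chloride: dilute stock: 0.236 mM × 886 mL ÷ 32 mM = 6.53 mL
copper sulfate pentahydrate: 10.1 mg/L × 0.886 L = 8.95 mg
EDTA: V = C2·V2/C1 = 0.292 mM × 886 mL ÷ 45.5 mM = 5.69 mL
sodium bicarbonate: C1V1 = C2V2 → 41.4 mM × 886 mL ÷ 1000 mM = 36.68 mL
HEPES: 6.51 g/L × 0.886 L = 5.77 g

ferric chloride 6.53 mL; copper sulfate pentahydrate 8.95 mg; EDTA 5.69 mL; sodium bicarbonate 36.68 mL; HEPES 5.77 g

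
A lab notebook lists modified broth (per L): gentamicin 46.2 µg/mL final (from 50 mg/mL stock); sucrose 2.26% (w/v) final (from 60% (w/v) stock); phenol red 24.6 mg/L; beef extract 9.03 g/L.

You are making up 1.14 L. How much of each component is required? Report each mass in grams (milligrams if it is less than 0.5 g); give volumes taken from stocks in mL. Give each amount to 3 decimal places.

gentamicin 1.053 mL; sucrose 42.940 mL; phenol red 28.044 mg; beef extract 10.294 g

Working volume: 1.14 L.
gentamicin: V = C2·V2/C1 = 46.2 µg/mL × 1140 mL ÷ 50000 µg/mL = 1.053 mL
sucrose: C1V1 = C2V2 → 2.26% ÷ 60% × 1140 mL = 42.940 mL
phenol red: 24.6 mg/L × 1.14 L = 28.044 mg
beef extract: 9.03 g/L × 1.14 L = 10.294 g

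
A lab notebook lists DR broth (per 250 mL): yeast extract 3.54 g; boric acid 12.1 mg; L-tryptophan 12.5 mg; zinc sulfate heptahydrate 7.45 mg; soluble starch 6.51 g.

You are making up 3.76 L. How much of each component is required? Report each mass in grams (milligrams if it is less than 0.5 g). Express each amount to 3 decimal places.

Ratio of target to recipe volume: 3760 / 250 = 15.04.
yeast extract: 3.54 g × (3760 mL / 250 mL) = 53.242 g
boric acid: 12.1 mg × (3760 mL / 250 mL) = 181.984 mg
L-tryptophan: 12.5 mg × (3760 mL / 250 mL) = 188.000 mg
zinc sulfate heptahydrate: 7.45 mg × (3760 mL / 250 mL) = 112.048 mg
soluble starch: 6.51 g × (3760 mL / 250 mL) = 97.910 g

yeast extract 53.242 g; boric acid 181.984 mg; L-tryptophan 188.000 mg; zinc sulfate heptahydrate 112.048 mg; soluble starch 97.910 g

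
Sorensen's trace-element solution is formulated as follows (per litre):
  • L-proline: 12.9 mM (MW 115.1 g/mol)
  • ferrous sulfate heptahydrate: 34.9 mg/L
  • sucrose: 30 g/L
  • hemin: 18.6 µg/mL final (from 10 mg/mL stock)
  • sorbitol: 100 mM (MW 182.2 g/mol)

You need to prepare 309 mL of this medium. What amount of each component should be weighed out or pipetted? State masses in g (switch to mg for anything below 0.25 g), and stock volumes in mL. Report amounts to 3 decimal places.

L-proline 0.459 g; ferrous sulfate heptahydrate 10.784 mg; sucrose 9.270 g; hemin 0.575 mL; sorbitol 5.630 g

Working volume: 309 mL = 0.309 L.
L-proline: 12.9 mmol/L × 115.1 g/mol × 0.309 L ÷ 1000 = 0.459 g
ferrous sulfate heptahydrate: 34.9 mg/L × 0.309 L = 10.784 mg
sucrose: 30 g/L × 0.309 L = 9.270 g
hemin: C1V1 = C2V2 → 18.6 µg/mL × 309 mL ÷ 10000 µg/mL = 0.575 mL
sorbitol: 100 mmol/L × 182.2 g/mol × 0.309 L ÷ 1000 = 5.630 g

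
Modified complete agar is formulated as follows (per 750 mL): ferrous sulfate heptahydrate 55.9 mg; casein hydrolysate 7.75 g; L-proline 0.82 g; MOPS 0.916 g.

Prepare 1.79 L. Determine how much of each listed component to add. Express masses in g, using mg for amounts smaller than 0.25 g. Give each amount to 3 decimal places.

ferrous sulfate heptahydrate 133.415 mg; casein hydrolysate 18.497 g; L-proline 1.957 g; MOPS 2.186 g

Scale factor = 1790 mL / 750 mL = 2.38667.
ferrous sulfate heptahydrate: 55.9 mg × (1790 mL / 750 mL) = 133.415 mg
casein hydrolysate: 7.75 g × (1790 mL / 750 mL) = 18.497 g
L-proline: 0.82 g × (1790 mL / 750 mL) = 1.957 g
MOPS: 0.916 g × (1790 mL / 750 mL) = 2.186 g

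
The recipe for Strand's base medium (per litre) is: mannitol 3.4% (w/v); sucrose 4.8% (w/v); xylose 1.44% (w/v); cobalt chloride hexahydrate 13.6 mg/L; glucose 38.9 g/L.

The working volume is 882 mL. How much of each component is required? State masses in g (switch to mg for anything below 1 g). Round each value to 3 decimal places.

mannitol 29.988 g; sucrose 42.336 g; xylose 12.701 g; cobalt chloride hexahydrate 11.995 mg; glucose 34.310 g

Target volume = 882 mL = 0.882 L.
mannitol: 3.4 g per 100 mL × 882 mL ÷ 100 = 29.988 g
sucrose: 4.8% w/v = 48 g/L → 48 × 0.882 L = 42.336 g
xylose: 1.44 g per 100 mL × 882 mL ÷ 100 = 12.701 g
cobalt chloride hexahydrate: 13.6 mg/L × 0.882 L = 11.995 mg
glucose: 38.9 g/L × 0.882 L = 34.310 g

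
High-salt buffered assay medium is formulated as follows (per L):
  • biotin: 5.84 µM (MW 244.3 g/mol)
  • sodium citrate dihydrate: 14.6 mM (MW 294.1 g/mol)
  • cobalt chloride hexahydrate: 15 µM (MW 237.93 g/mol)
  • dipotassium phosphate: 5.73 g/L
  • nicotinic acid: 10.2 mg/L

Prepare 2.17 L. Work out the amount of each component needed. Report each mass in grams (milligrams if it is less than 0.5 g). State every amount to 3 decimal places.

Working volume: 2.17 L.
biotin: 5.84 µmol/L × 244.3 g/mol × 2.17 L ÷ 1000 = 3.096 mg
sodium citrate dihydrate: 14.6 mmol/L × 294.1 g/mol × 2.17 L ÷ 1000 = 9.318 g
cobalt chloride hexahydrate: 15 µmol/L × 237.93 g/mol × 2.17 L ÷ 1000 = 7.745 mg
dipotassium phosphate: 5.73 g/L × 2.17 L = 12.434 g
nicotinic acid: 10.2 mg/L × 2.17 L = 22.134 mg

biotin 3.096 mg; sodium citrate dihydrate 9.318 g; cobalt chloride hexahydrate 7.745 mg; dipotassium phosphate 12.434 g; nicotinic acid 22.134 mg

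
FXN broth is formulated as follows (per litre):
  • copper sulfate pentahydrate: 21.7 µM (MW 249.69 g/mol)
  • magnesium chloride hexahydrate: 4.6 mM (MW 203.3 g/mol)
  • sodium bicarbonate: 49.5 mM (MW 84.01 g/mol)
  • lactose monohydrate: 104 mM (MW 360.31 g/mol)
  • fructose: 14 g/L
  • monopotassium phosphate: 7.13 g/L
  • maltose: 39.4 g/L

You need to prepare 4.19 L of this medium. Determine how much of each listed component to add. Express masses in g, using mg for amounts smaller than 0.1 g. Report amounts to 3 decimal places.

Working volume: 4.19 L.
copper sulfate pentahydrate: 21.7 µmol/L × 249.69 g/mol × 4.19 L ÷ 1000 = 22.703 mg
magnesium chloride hexahydrate: 4.6 mmol/L × 203.3 g/mol × 4.19 L ÷ 1000 = 3.918 g
sodium bicarbonate: 49.5 mmol/L × 84.01 g/mol × 4.19 L ÷ 1000 = 17.424 g
lactose monohydrate: 104 mmol/L × 360.31 g/mol × 4.19 L ÷ 1000 = 157.009 g
fructose: 14 g/L × 4.19 L = 58.660 g
monopotassium phosphate: 7.13 g/L × 4.19 L = 29.875 g
maltose: 39.4 g/L × 4.19 L = 165.086 g

copper sulfate pentahydrate 22.703 mg; magnesium chloride hexahydrate 3.918 g; sodium bicarbonate 17.424 g; lactose monohydrate 157.009 g; fructose 58.660 g; monopotassium phosphate 29.875 g; maltose 165.086 g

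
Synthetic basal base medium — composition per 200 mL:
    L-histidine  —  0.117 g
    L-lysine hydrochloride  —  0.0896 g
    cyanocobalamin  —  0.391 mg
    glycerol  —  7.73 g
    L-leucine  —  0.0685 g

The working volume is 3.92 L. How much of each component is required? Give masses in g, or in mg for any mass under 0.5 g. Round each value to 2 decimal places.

Scale factor = 3920 mL / 200 mL = 19.6.
L-histidine: 0.117 g × (3920 mL / 200 mL) = 2.29 g
L-lysine hydrochloride: 0.0896 g × (3920 mL / 200 mL) = 1.76 g
cyanocobalamin: 0.391 mg × (3920 mL / 200 mL) = 7.66 mg
glycerol: 7.73 g × (3920 mL / 200 mL) = 151.51 g
L-leucine: 0.0685 g × (3920 mL / 200 mL) = 1.34 g

L-histidine 2.29 g; L-lysine hydrochloride 1.76 g; cyanocobalamin 7.66 mg; glycerol 151.51 g; L-leucine 1.34 g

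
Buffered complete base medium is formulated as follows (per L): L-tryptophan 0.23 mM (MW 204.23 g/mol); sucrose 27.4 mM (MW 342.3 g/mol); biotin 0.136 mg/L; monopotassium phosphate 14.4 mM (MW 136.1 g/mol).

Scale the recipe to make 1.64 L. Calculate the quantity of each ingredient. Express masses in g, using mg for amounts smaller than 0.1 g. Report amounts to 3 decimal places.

Scale factor relative to 1 L: 1.64.
L-tryptophan: 0.23 mmol/L × 204.23 mg/mmol × 1.64 L = 77.036 mg
sucrose: 27.4 mmol/L × 342.3 g/mol × 1.64 L ÷ 1000 = 15.382 g
biotin: 0.136 mg/L × 1.64 L = 0.223 mg
monopotassium phosphate: 14.4 mmol/L × 136.1 g/mol × 1.64 L ÷ 1000 = 3.214 g

L-tryptophan 77.036 mg; sucrose 15.382 g; biotin 0.223 mg; monopotassium phosphate 3.214 g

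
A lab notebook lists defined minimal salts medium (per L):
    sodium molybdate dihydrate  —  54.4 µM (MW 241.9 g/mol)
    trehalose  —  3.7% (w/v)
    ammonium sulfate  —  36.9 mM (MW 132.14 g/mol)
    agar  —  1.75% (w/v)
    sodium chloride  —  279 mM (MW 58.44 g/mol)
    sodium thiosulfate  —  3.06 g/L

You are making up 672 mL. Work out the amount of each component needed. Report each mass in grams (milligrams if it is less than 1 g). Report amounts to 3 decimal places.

sodium molybdate dihydrate 8.843 mg; trehalose 24.864 g; ammonium sulfate 3.277 g; agar 11.760 g; sodium chloride 10.957 g; sodium thiosulfate 2.056 g

Working volume: 672 mL = 0.672 L.
sodium molybdate dihydrate: 54.4 µmol/L × 241.9 g/mol × 0.672 L ÷ 1000 = 8.843 mg
trehalose: 3.7% w/v = 37 g/L → 37 × 0.672 L = 24.864 g
ammonium sulfate: 36.9 mmol/L × 132.14 g/mol × 0.672 L ÷ 1000 = 3.277 g
agar: 1.75 g per 100 mL × 672 mL ÷ 100 = 11.760 g
sodium chloride: 279 mmol/L × 58.44 g/mol × 0.672 L ÷ 1000 = 10.957 g
sodium thiosulfate: 3.06 g/L × 0.672 L = 2.056 g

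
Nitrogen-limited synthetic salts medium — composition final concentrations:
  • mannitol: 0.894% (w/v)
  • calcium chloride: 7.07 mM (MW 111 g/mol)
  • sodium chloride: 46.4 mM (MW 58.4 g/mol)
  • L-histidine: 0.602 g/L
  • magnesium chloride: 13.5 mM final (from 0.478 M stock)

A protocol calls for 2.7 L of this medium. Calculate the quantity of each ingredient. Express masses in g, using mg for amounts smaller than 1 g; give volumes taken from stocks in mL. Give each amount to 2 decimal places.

mannitol 24.14 g; calcium chloride 2.12 g; sodium chloride 7.32 g; L-histidine 1.63 g; magnesium chloride 76.26 mL

Working volume: 2.7 L.
mannitol: 0.894% w/v = 8.94 g/L → 8.94 × 2.7 L = 24.14 g
calcium chloride: 7.07 mmol/L × 111 g/mol × 2.7 L ÷ 1000 = 2.12 g
sodium chloride: 46.4 mmol/L × 58.4 g/mol × 2.7 L ÷ 1000 = 7.32 g
L-histidine: 0.602 g/L × 2.7 L = 1.63 g
magnesium chloride: dilute stock: 13.5 mM × 2700 mL ÷ 478 mM = 76.26 mL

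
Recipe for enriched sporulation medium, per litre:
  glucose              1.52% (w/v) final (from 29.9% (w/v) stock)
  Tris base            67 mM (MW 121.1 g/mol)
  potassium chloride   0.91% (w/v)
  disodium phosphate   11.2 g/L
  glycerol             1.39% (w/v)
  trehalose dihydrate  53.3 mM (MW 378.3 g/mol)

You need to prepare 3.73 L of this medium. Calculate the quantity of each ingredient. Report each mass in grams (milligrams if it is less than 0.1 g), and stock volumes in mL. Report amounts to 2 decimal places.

glucose 189.62 mL; Tris base 30.26 g; potassium chloride 33.94 g; disodium phosphate 41.78 g; glycerol 51.85 g; trehalose dihydrate 75.21 g

Scale factor relative to 1 L: 3.73.
glucose: C1V1 = C2V2 → 1.52% ÷ 29.9% × 3730 mL = 189.62 mL
Tris base: 67 mmol/L × 121.1 g/mol × 3.73 L ÷ 1000 = 30.26 g
potassium chloride: 0.91% w/v = 9.1 g/L → 9.1 × 3.73 L = 33.94 g
disodium phosphate: 11.2 g/L × 3.73 L = 41.78 g
glycerol: 1.39 g per 100 mL × 3730 mL ÷ 100 = 51.85 g
trehalose dihydrate: 53.3 mmol/L × 378.3 g/mol × 3.73 L ÷ 1000 = 75.21 g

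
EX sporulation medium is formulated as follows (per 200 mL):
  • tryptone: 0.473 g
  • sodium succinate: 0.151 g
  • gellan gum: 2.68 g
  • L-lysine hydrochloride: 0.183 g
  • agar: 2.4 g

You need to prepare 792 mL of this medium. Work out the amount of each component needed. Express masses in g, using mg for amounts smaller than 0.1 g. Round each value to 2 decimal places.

Scale factor = 792 mL / 200 mL = 3.96.
tryptone: 0.473 g × (792 mL / 200 mL) = 1.87 g
sodium succinate: 0.151 g × (792 mL / 200 mL) = 0.60 g
gellan gum: 2.68 g × (792 mL / 200 mL) = 10.61 g
L-lysine hydrochloride: 0.183 g × (792 mL / 200 mL) = 0.72 g
agar: 2.4 g × (792 mL / 200 mL) = 9.50 g

tryptone 1.87 g; sodium succinate 0.60 g; gellan gum 10.61 g; L-lysine hydrochloride 0.72 g; agar 9.50 g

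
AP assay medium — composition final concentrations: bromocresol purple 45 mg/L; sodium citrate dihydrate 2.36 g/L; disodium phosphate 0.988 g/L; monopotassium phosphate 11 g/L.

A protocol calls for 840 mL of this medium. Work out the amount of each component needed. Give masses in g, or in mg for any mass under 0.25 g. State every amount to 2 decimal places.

Target volume = 840 mL = 0.84 L.
bromocresol purple: 45 mg/L × 0.84 L = 37.80 mg
sodium citrate dihydrate: 2.36 g/L × 0.84 L = 1.98 g
disodium phosphate: 0.988 g/L × 0.84 L = 0.83 g
monopotassium phosphate: 11 g/L × 0.84 L = 9.24 g

bromocresol purple 37.80 mg; sodium citrate dihydrate 1.98 g; disodium phosphate 0.83 g; monopotassium phosphate 9.24 g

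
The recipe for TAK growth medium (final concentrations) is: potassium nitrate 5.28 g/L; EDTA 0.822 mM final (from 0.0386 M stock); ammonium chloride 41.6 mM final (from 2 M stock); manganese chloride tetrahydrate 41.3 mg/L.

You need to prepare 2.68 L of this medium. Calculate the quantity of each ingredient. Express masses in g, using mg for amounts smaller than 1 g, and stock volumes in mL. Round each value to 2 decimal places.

potassium nitrate 14.15 g; EDTA 57.07 mL; ammonium chloride 55.74 mL; manganese chloride tetrahydrate 110.68 mg

Working volume: 2.68 L.
potassium nitrate: 5.28 g/L × 2.68 L = 14.15 g
EDTA: C1V1 = C2V2 → 0.822 mM × 2680 mL ÷ 38.6 mM = 57.07 mL
ammonium chloride: V = C2·V2/C1 = 41.6 mM × 2680 mL ÷ 2000 mM = 55.74 mL
manganese chloride tetrahydrate: 41.3 mg/L × 2.68 L = 110.68 mg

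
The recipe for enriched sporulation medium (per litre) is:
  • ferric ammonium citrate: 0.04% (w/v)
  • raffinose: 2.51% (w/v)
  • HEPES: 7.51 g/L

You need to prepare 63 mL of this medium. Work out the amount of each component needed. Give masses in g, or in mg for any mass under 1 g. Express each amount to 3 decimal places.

Target volume = 63 mL = 0.063 L.
ferric ammonium citrate: 0.04% w/v = 0.4 g/L → 0.4 × 0.063 L = 0.0252 g = 25.200 mg
raffinose: 2.51% w/v = 25.1 g/L → 25.1 × 0.063 L = 1.581 g
HEPES: 7.51 g/L × 0.063 L = 0.47313 g = 473.130 mg

ferric ammonium citrate 25.200 mg; raffinose 1.581 g; HEPES 473.130 mg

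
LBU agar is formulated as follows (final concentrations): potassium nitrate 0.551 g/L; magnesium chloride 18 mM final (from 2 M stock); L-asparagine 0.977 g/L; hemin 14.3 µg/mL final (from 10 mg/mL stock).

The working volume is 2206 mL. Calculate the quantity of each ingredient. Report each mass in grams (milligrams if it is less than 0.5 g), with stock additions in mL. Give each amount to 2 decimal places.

potassium nitrate 1.22 g; magnesium chloride 19.85 mL; L-asparagine 2.16 g; hemin 3.15 mL

Target volume = 2206 mL = 2.206 L.
potassium nitrate: 0.551 g/L × 2.206 L = 1.22 g
magnesium chloride: dilute stock: 18 mM × 2206 mL ÷ 2000 mM = 19.85 mL
L-asparagine: 0.977 g/L × 2.206 L = 2.16 g
hemin: C1V1 = C2V2 → 14.3 µg/mL × 2206 mL ÷ 10000 µg/mL = 3.15 mL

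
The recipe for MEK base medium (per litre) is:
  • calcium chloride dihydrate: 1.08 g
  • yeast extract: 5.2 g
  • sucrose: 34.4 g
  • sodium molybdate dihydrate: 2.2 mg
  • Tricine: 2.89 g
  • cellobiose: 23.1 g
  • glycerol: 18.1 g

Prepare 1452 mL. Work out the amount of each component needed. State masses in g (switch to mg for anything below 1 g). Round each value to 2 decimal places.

Ratio of target to recipe volume: 1452 / 1000 = 1.452.
calcium chloride dihydrate: 1.08 g × (1452 mL / 1000 mL) = 1.57 g
yeast extract: 5.2 g × (1452 mL / 1000 mL) = 7.55 g
sucrose: 34.4 g × (1452 mL / 1000 mL) = 49.95 g
sodium molybdate dihydrate: 2.2 mg × (1452 mL / 1000 mL) = 3.19 mg
Tricine: 2.89 g × (1452 mL / 1000 mL) = 4.20 g
cellobiose: 23.1 g × (1452 mL / 1000 mL) = 33.54 g
glycerol: 18.1 g × (1452 mL / 1000 mL) = 26.28 g

calcium chloride dihydrate 1.57 g; yeast extract 7.55 g; sucrose 49.95 g; sodium molybdate dihydrate 3.19 mg; Tricine 4.20 g; cellobiose 33.54 g; glycerol 26.28 g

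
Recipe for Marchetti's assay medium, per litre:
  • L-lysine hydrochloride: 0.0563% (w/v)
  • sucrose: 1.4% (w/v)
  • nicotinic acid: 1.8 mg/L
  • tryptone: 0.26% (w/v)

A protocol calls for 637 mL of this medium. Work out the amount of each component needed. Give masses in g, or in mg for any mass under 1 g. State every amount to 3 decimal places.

Scale factor relative to 1 L: 0.637.
L-lysine hydrochloride: 0.0563% w/v = 0.563 g/L → 0.563 × 0.637 L = 0.358631 g = 358.631 mg
sucrose: 1.4 g per 100 mL × 637 mL ÷ 100 = 8.918 g
nicotinic acid: 1.8 mg/L × 0.637 L = 1.147 mg
tryptone: 0.26% w/v = 2.6 g/L → 2.6 × 0.637 L = 1.656 g

L-lysine hydrochloride 358.631 mg; sucrose 8.918 g; nicotinic acid 1.147 mg; tryptone 1.656 g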